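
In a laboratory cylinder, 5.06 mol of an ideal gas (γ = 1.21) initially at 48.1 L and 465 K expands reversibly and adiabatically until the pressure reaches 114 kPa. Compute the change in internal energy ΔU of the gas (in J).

-18500 J

P₁ = nRT₁/V₁ = 5.06×8.314×465/48.1 = 407 kPa.
Adiabatic: T₂/T₁ = (P₂/P₁)^((γ−1)/γ) ⇒ T₂ = 465×(0.280)^0.174 = 373 K; V₂ = 138 L.
For an ideal gas ΔU = nCvΔT with Cv = R/(γ−1) = 39.6 J/(mol·K).
ΔU = 5.06×39.6×(373−465) = -18500 J.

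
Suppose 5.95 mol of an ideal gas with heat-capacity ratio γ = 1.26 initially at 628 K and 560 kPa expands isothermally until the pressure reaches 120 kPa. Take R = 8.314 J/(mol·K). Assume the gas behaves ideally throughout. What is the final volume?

V₁ = nRT₁/P₁ = 5.95×8.314×628/560 = 55.5 L.
Isothermal: T stays 628 K; PV = const ⇒ V₂ = 259 L, P₂ = 120 kPa.

259 L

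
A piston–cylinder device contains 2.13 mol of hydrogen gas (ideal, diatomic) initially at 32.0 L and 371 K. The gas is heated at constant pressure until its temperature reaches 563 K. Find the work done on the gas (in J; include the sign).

-3400 J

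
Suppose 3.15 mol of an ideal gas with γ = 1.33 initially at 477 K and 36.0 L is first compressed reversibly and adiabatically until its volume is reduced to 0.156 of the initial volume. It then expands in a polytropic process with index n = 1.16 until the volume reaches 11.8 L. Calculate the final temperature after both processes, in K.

782 K

P₁ = nRT₁/V₁ = 3.15×8.314×477/36.0 = 347 kPa.
Step 1 — Adiabatic: TV^(γ−1) = const ⇒ T₂ = 477×(6.41)^0.330 = 881 K; PV^γ = const ⇒ P₂ = 4110 kPa.
ΔU = nCvΔT = 3.15×25.2×(881−477) = 32000 J.
Q = 0 for an adiabatic process, so W = −ΔU = -32000 J.
State after step 1: P = 4110 kPa, V = 5.62 L, T = 881 K.
Step 2 — Polytropic n=1.16: T₂ = T₁(V₁/V₂)^(n−1) = 881×(0.476)^0.16 = 782 K; P₂ = P₁(V₁/V₂)^n = 1740 kPa.
W = (P₁V₁−P₂V₂)/(n−1) = (4110×5.62−1740×11.8)/0.16 = 16100 J.
ΔU = nCvΔT = 3.15×25.2×(782−881) = -7830 J.
Q = ΔU + W = 8320 J.
Net over both steps: W = -15900 J, Q = 8320 J, ΔU = 24200 J.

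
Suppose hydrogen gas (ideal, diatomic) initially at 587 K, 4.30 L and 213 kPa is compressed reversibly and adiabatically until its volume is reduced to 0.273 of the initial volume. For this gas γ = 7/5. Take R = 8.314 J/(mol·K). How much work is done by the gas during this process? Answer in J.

-1560 J

n = P₁V₁/(RT₁) = 213×4.30/(8.314×587) = 0.188 mol.
Adiabatic: TV^(γ−1) = const ⇒ T₂ = 587×(3.66)^0.400 = 987 K; PV^γ = const ⇒ P₂ = 1310 kPa.
ΔU = nCvΔT = 0.188×20.8×(987−587) = 1560 J.
Q = 0 for an adiabatic process, so W = −ΔU = -1560 J.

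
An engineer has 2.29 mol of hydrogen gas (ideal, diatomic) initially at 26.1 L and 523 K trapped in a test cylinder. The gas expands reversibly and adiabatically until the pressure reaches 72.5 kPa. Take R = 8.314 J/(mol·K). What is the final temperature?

325 K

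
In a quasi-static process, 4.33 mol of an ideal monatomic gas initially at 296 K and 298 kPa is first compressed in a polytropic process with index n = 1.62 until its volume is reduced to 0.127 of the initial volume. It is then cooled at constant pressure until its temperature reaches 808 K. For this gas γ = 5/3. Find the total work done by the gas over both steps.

-53800 J

V₁ = nRT₁/P₁ = 4.33×8.314×296/298 = 35.8 L.
Step 1 — Polytropic n=1.62: T₂ = T₁(V₁/V₂)^(n−1) = 296×(7.87)^0.62 = 1060 K; P₂ = P₁(V₁/V₂)^n = 8430 kPa.
W = (P₁V₁−P₂V₂)/(n−1) = (298×35.8−8430×4.54)/0.62 = -44600 J.
ΔU = nCvΔT = 4.33×12.5×(1060−296) = 41500 J.
Q = ΔU + W = -3120 J.
State after step 1: P = 8430 kPa, V = 4.54 L, T = 1060 K.
Step 2 — Isobaric: P stays 8430 kPa; V/T = const ⇒ T₂ = 808 K, V₂ = 3.45 L.
W = PΔV = 8430×(3.45−4.54) kPa·L = -9220 J.
ΔU = nCvΔT = 4.33×12.5×(808−1060) = -13800 J.
Q = ΔU + W = nCpΔT = -23000 J.
Net over both steps: W = -53800 J, Q = -26200 J, ΔU = 27600 J.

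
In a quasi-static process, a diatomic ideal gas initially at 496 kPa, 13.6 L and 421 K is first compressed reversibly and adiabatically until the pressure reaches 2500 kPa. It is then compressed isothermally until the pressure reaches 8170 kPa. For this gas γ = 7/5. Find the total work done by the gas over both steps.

n = P₁V₁/(RT₁) = 496×13.6/(8.314×421) = 1.93 mol.
Step 1 — Adiabatic: T₂/T₁ = (P₂/P₁)^((γ−1)/γ) ⇒ T₂ = 421×(5.04)^0.286 = 668 K; V₂ = 4.28 L.
ΔU = nCvΔT = 1.93×20.8×(668−421) = 9910 J.
Q = 0 for an adiabatic process, so W = −ΔU = -9910 J.
State after step 1: P = 2500 kPa, V = 4.28 L, T = 668 K.
Step 2 — Isothermal: T stays 668 K; PV = const ⇒ V₂ = 1.31 L, P₂ = 8170 kPa.
ΔU = 0 (ideal gas, T constant).
W = nRT ln(V₂/V₁) = 1.93×8.314×668×ln(0.306) = -12700 J.
Q = ΔU + W = -12700 J.
Net over both steps: W = -22600 J, Q = -12700 J, ΔU = 9910 J.

-22600 J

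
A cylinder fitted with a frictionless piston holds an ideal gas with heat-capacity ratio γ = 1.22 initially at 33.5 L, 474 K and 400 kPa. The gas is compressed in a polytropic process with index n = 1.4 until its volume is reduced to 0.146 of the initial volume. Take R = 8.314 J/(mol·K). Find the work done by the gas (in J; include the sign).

-38800 J

n = P₁V₁/(RT₁) = 400×33.5/(8.314×474) = 3.40 mol.
Polytropic n=1.4: T₂ = T₁(V₁/V₂)^(n−1) = 474×(6.85)^0.40 = 1020 K; P₂ = P₁(V₁/V₂)^n = 5920 kPa.
W = (P₁V₁−P₂V₂)/(n−1) = (400×33.5−5920×4.89)/0.40 = -38800 J.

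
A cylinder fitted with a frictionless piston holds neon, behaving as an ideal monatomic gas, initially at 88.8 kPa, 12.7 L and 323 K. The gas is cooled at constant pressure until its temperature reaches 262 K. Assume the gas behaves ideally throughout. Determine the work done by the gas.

-213 J

n = P₁V₁/(RT₁) = 88.8×12.7/(8.314×323) = 0.420 mol.
Isobaric: P stays 88.8 kPa; V/T = const ⇒ T₂ = 262 K, V₂ = 10.3 L.
W = PΔV = 88.8×(10.3−12.7) kPa·L = -213 J.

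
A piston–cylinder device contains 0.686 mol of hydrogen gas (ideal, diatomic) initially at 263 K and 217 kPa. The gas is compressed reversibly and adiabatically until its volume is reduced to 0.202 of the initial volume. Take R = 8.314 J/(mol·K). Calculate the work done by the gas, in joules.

V₁ = nRT₁/P₁ = 0.686×8.314×263/217 = 6.91 L.
Adiabatic: TV^(γ−1) = const ⇒ T₂ = 263×(4.95)^0.400 = 499 K; PV^γ = const ⇒ P₂ = 2040 kPa.
ΔU = nCvΔT = 0.686×20.8×(499−263) = 3360 J.
Q = 0 for an adiabatic process, so W = −ΔU = -3360 J.

-3360 J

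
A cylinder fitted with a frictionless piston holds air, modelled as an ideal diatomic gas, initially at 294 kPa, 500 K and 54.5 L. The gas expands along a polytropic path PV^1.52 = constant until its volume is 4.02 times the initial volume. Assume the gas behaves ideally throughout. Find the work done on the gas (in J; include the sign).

-15900 J

n = P₁V₁/(RT₁) = 294×54.5/(8.314×500) = 3.85 mol.
Polytropic n=1.52: T₂ = T₁(V₁/V₂)^(n−1) = 500×(0.249)^0.52 = 243 K; P₂ = P₁(V₁/V₂)^n = 35.5 kPa.
W = (P₁V₁−P₂V₂)/(n−1) = (294×54.5−35.5×219)/0.52 = 15900 J.
Work done on the gas = −W_by = -15900 J.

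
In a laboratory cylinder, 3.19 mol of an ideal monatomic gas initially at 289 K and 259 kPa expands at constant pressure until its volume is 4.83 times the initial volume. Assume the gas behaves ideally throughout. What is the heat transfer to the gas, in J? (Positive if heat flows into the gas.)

V₁ = nRT₁/P₁ = 3.19×8.314×289/259 = 29.6 L.
Isobaric: P stays 259 kPa; V/T = const ⇒ T₂ = 1400 K, V₂ = 143 L.
W = PΔV = 259×(143−29.6) kPa·L = 29400 J.
ΔU = nCvΔT = 3.19×12.5×(1400−289) = 44000 J.
Q = ΔU + W = nCpΔT = 73400 J.

73400 J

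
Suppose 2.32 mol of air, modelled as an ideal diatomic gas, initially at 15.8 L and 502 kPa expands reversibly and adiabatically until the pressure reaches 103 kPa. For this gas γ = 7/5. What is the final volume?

49.0 L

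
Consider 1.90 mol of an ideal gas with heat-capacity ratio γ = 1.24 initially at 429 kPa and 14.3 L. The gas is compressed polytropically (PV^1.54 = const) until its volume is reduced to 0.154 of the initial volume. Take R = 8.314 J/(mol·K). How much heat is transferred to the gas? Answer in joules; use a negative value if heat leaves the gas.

24800 J

T₁ = P₁V₁/(nR) = 429×14.3/(1.90×8.314) = 388 K.
Polytropic n=1.54: T₂ = T₁(V₁/V₂)^(n−1) = 388×(6.49)^0.54 = 1070 K; P₂ = P₁(V₁/V₂)^n = 7650 kPa.
W = (P₁V₁−P₂V₂)/(n−1) = (429×14.3−7650×2.20)/0.54 = -19800 J.
ΔU = nCvΔT = 1.90×34.6×(1070−388) = 44600 J.
Q = ΔU + W = 24800 J.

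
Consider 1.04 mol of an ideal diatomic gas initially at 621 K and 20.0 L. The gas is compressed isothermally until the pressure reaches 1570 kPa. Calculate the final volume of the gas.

P₁ = nRT₁/V₁ = 1.04×8.314×621/20.0 = 268 kPa.
Isothermal: T stays 621 K; PV = const ⇒ V₂ = 3.42 L, P₂ = 1570 kPa.

3.42 L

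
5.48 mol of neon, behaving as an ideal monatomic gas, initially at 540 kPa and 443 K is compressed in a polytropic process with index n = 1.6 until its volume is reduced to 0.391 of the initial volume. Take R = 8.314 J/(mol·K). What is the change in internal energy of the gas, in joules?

V₁ = nRT₁/P₁ = 5.48×8.314×443/540 = 37.4 L.
Polytropic n=1.6: T₂ = T₁(V₁/V₂)^(n−1) = 443×(2.56)^0.60 = 778 K; P₂ = P₁(V₁/V₂)^n = 2430 kPa.
For an ideal gas ΔU = nCvΔT with Cv = (3/2)R = 12.5 J/(mol·K).
ΔU = 5.48×12.5×(778−443) = 22900 J.

22900 J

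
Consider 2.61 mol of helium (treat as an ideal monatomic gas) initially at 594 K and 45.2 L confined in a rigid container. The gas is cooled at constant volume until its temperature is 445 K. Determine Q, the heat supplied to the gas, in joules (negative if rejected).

-4850 J

P₁ = nRT₁/V₁ = 2.61×8.314×594/45.2 = 285 kPa.
Isochoric: V stays 45.2 L; P/T = const ⇒ T₂ = 445 K, P₂ = 214 kPa.
W = 0 (no volume change).
ΔU = nCvΔT = 2.61×12.5×(445−594) = -4850 J.
Q = ΔU = -4850 J.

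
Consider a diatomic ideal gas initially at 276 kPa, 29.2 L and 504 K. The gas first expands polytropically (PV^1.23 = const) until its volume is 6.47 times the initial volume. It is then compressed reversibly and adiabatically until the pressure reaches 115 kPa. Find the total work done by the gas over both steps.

5670 J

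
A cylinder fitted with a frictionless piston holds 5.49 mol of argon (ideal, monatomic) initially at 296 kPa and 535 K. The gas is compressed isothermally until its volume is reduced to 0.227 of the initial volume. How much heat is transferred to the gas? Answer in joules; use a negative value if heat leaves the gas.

V₁ = nRT₁/P₁ = 5.49×8.314×535/296 = 82.5 L.
Isothermal: T stays 535 K; PV = const ⇒ V₂ = 18.7 L, P₂ = 1300 kPa.
ΔU = 0 (ideal gas, T constant).
W = nRT ln(V₂/V₁) = 5.49×8.314×535×ln(0.227) = -36200 J.
Q = ΔU + W = -36200 J.

-36200 J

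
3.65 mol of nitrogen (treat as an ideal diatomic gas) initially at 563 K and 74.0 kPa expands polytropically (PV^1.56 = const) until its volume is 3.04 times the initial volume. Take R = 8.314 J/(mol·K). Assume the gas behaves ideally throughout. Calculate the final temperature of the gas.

302 K

V₁ = nRT₁/P₁ = 3.65×8.314×563/74.0 = 231 L.
Polytropic n=1.56: T₂ = T₁(V₁/V₂)^(n−1) = 563×(0.329)^0.56 = 302 K; P₂ = P₁(V₁/V₂)^n = 13.1 kPa.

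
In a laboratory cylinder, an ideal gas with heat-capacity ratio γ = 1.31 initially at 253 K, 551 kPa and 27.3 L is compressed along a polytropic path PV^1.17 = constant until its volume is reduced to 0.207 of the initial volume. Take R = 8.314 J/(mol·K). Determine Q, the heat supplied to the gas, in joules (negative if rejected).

-12300 J

n = P₁V₁/(RT₁) = 551×27.3/(8.314×253) = 7.15 mol.
Polytropic n=1.17: T₂ = T₁(V₁/V₂)^(n−1) = 253×(4.83)^0.17 = 331 K; P₂ = P₁(V₁/V₂)^n = 3480 kPa.
W = (P₁V₁−P₂V₂)/(n−1) = (551×27.3−3480×5.65)/0.17 = -27200 J.
ΔU = nCvΔT = 7.15×26.8×(331−253) = 14900 J.
Q = ΔU + W = -12300 J.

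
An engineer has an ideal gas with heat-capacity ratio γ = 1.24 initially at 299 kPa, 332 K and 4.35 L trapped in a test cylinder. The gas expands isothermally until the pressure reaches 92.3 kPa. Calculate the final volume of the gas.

14.1 L

Isothermal: T stays 332 K; PV = const ⇒ V₂ = 14.1 L, P₂ = 92.3 kPa.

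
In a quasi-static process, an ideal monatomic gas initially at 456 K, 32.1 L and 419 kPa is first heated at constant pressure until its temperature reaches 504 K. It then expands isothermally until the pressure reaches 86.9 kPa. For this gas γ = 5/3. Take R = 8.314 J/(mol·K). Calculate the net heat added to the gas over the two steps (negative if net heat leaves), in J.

26900 J

n = P₁V₁/(RT₁) = 419×32.1/(8.314×456) = 3.55 mol.
Step 1 — Isobaric: P stays 419 kPa; V/T = const ⇒ T₂ = 504 K, V₂ = 35.5 L.
W = PΔV = 419×(35.5−32.1) kPa·L = 1420 J.
ΔU = nCvΔT = 3.55×12.5×(504−456) = 2120 J.
Q = ΔU + W = nCpΔT = 3540 J.
State after step 1: P = 419 kPa, V = 35.5 L, T = 504 K.
Step 2 — Isothermal: T stays 504 K; PV = const ⇒ V₂ = 171 L, P₂ = 86.9 kPa.
ΔU = 0 (ideal gas, T constant).
W = nRT ln(V₂/V₁) = 3.55×8.314×504×ln(4.82) = 23400 J.
Q = ΔU + W = 23400 J.
Net over both steps: W = 24800 J, Q = 26900 J, ΔU = 2120 J.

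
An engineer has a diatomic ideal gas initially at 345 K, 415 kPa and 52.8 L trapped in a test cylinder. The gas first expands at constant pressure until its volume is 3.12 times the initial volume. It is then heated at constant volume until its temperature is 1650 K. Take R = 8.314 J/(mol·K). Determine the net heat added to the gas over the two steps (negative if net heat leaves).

254000 J

n = P₁V₁/(RT₁) = 415×52.8/(8.314×345) = 7.64 mol.
Step 1 — Isobaric: P stays 415 kPa; V/T = const ⇒ T₂ = 1080 K, V₂ = 165 L.
W = PΔV = 415×(165−52.8) kPa·L = 46500 J.
ΔU = nCvΔT = 7.64×20.8×(1080−345) = 116000 J.
Q = ΔU + W = nCpΔT = 163000 J.
State after step 1: P = 415 kPa, V = 165 L, T = 1080 K.
Step 2 — Isochoric: V stays 165 L; P/T = const ⇒ T₂ = 1650 K, P₂ = 636 kPa.
W = 0 (no volume change).
ΔU = nCvΔT = 7.64×20.8×(1650−1080) = 91100 J.
Q = ΔU = 91100 J.
Net over both steps: W = 46500 J, Q = 254000 J, ΔU = 207000 J.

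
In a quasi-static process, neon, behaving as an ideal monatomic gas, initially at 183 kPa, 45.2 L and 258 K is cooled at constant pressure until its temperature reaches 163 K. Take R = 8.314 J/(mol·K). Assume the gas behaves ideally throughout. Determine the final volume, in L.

Isobaric: P stays 183 kPa; V/T = const ⇒ T₂ = 163 K, V₂ = 28.6 L.

28.6 L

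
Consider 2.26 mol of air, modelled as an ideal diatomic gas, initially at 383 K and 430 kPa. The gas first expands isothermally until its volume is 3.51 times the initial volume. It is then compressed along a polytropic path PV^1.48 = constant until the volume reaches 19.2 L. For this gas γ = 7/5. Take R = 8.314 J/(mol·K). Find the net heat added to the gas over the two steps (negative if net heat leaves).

11200 J

V₁ = nRT₁/P₁ = 2.26×8.314×383/430 = 16.7 L.
Step 1 — Isothermal: T stays 383 K; PV = const ⇒ V₂ = 58.7 L, P₂ = 123 kPa.
ΔU = 0 (ideal gas, T constant).
W = nRT ln(V₂/V₁) = 2.26×8.314×383×ln(3.51) = 9040 J.
Q = ΔU + W = 9040 J.
State after step 1: P = 123 kPa, V = 58.7 L, T = 383 K.
Step 2 — Polytropic n=1.48: T₂ = T₁(V₁/V₂)^(n−1) = 383×(3.06)^0.48 = 655 K; P₂ = P₁(V₁/V₂)^n = 641 kPa.
W = (P₁V₁−P₂V₂)/(n−1) = (123×58.7−641×19.2)/0.48 = -10700 J.
ΔU = nCvΔT = 2.26×20.8×(655−383) = 12800 J.
Q = ΔU + W = 2130 J.
Net over both steps: W = -1620 J, Q = 11200 J, ΔU = 12800 J.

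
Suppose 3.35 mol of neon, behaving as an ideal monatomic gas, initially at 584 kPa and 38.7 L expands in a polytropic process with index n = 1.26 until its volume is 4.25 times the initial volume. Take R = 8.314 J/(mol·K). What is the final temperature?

557 K

T₁ = P₁V₁/(nR) = 584×38.7/(3.35×8.314) = 811 K.
Polytropic n=1.26: T₂ = T₁(V₁/V₂)^(n−1) = 811×(0.235)^0.26 = 557 K; P₂ = P₁(V₁/V₂)^n = 94.3 kPa.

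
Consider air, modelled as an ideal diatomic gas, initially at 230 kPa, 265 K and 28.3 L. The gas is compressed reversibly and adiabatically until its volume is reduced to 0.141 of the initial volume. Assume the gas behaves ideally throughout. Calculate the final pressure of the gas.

3570 kPa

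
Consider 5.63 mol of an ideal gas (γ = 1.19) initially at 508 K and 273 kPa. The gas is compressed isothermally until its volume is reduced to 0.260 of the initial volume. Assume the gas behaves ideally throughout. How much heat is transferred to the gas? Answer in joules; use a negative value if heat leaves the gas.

V₁ = nRT₁/P₁ = 5.63×8.314×508/273 = 87.1 L.
Isothermal: T stays 508 K; PV = const ⇒ V₂ = 22.6 L, P₂ = 1050 kPa.
ΔU = 0 (ideal gas, T constant).
W = nRT ln(V₂/V₁) = 5.63×8.314×508×ln(0.260) = -32000 J.
Q = ΔU + W = -32000 J.

-32000 J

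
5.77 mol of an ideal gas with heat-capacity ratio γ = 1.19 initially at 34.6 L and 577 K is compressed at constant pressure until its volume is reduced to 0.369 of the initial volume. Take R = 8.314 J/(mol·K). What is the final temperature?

213 K

P₁ = nRT₁/V₁ = 5.77×8.314×577/34.6 = 800 kPa.
Isobaric: P stays 800 kPa; V/T = const ⇒ T₂ = 213 K, V₂ = 12.8 L.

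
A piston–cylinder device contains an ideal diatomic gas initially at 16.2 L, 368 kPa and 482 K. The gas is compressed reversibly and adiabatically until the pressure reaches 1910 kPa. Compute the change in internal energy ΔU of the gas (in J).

8950 J

n = P₁V₁/(RT₁) = 368×16.2/(8.314×482) = 1.49 mol.
Adiabatic: T₂/T₁ = (P₂/P₁)^((γ−1)/γ) ⇒ T₂ = 482×(5.19)^0.286 = 772 K; V₂ = 5.00 L.
For an ideal gas ΔU = nCvΔT with Cv = (5/2)R = 20.8 J/(mol·K).
ΔU = 1.49×20.8×(772−482) = 8950 J.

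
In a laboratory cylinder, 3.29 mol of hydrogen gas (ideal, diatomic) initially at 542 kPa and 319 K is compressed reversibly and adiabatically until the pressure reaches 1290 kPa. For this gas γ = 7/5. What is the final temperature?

V₁ = nRT₁/P₁ = 3.29×8.314×319/542 = 16.1 L.
Adiabatic: T₂/T₁ = (P₂/P₁)^((γ−1)/γ) ⇒ T₂ = 319×(2.38)^0.286 = 409 K; V₂ = 8.67 L.

409 K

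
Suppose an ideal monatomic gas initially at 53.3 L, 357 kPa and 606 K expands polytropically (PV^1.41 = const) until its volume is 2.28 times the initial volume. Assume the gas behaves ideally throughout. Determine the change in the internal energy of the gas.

-8180 J

n = P₁V₁/(RT₁) = 357×53.3/(8.314×606) = 3.78 mol.
Polytropic n=1.41: T₂ = T₁(V₁/V₂)^(n−1) = 606×(0.439)^0.41 = 432 K; P₂ = P₁(V₁/V₂)^n = 112 kPa.
For an ideal gas ΔU = nCvΔT with Cv = (3/2)R = 12.5 J/(mol·K).
ΔU = 3.78×12.5×(432−606) = -8180 J.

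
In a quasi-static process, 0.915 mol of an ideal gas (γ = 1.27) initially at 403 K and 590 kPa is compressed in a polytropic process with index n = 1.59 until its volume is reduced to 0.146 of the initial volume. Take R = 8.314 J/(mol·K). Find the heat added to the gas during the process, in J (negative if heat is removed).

V₁ = nRT₁/P₁ = 0.915×8.314×403/590 = 5.20 L.
Polytropic n=1.59: T₂ = T₁(V₁/V₂)^(n−1) = 403×(6.85)^0.59 = 1250 K; P₂ = P₁(V₁/V₂)^n = 12600 kPa.
W = (P₁V₁−P₂V₂)/(n−1) = (590×5.20−12600×0.759)/0.59 = -11000 J.
ΔU = nCvΔT = 0.915×30.8×(1250−403) = 24000 J.
Q = ΔU + W = 13000 J.

13000 J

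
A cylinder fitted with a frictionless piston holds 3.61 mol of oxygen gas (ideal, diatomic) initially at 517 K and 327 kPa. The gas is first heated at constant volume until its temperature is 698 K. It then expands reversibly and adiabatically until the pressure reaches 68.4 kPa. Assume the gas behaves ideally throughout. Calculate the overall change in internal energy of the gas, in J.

-8050 J

V₁ = nRT₁/P₁ = 3.61×8.314×517/327 = 47.5 L.
Step 1 — Isochoric: V stays 47.5 L; P/T = const ⇒ T₂ = 698 K, P₂ = 441 kPa.
W = 0 (no volume change).
ΔU = nCvΔT = 3.61×20.8×(698−517) = 13600 J.
Q = ΔU = 13600 J.
State after step 1: P = 441 kPa, V = 47.5 L, T = 698 K.
Step 2 — Adiabatic: T₂/T₁ = (P₂/P₁)^((γ−1)/γ) ⇒ T₂ = 698×(0.155)^0.286 = 410 K; V₂ = 180 L.
ΔU = nCvΔT = 3.61×20.8×(410−698) = -21600 J.
Q = 0 for an adiabatic process, so W = −ΔU = 21600 J.
Net over both steps: W = 21600 J, Q = 13600 J, ΔU = -8050 J.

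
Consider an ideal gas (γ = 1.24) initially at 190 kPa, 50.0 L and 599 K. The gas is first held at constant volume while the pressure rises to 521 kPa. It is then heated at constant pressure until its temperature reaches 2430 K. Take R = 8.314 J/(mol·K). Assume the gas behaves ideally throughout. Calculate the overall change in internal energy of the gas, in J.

121000 J

n = P₁V₁/(RT₁) = 190×50.0/(8.314×599) = 1.91 mol.
Step 1 — Isochoric: V stays 50.0 L; P/T = const ⇒ T₂ = 1640 K, P₂ = 521 kPa.
W = 0 (no volume change).
ΔU = nCvΔT = 1.91×34.6×(1640−599) = 69000 J.
Q = ΔU = 69000 J.
State after step 1: P = 521 kPa, V = 50.0 L, T = 1640 K.
Step 2 — Isobaric: P stays 521 kPa; V/T = const ⇒ T₂ = 2430 K, V₂ = 74.0 L.
W = PΔV = 521×(74.0−50.0) kPa·L = 12500 J.
ΔU = nCvΔT = 1.91×34.6×(2430−1640) = 52000 J.
Q = ΔU + W = nCpΔT = 64500 J.
Net over both steps: W = 12500 J, Q = 133000 J, ΔU = 121000 J.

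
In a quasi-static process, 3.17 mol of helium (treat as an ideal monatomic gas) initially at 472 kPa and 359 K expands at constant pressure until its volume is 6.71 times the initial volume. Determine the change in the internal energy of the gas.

81000 J

V₁ = nRT₁/P₁ = 3.17×8.314×359/472 = 20.0 L.
Isobaric: P stays 472 kPa; V/T = const ⇒ T₂ = 2410 K, V₂ = 135 L.
For an ideal gas ΔU = nCvΔT with Cv = (3/2)R = 12.5 J/(mol·K).
ΔU = 3.17×12.5×(2410−359) = 81000 J.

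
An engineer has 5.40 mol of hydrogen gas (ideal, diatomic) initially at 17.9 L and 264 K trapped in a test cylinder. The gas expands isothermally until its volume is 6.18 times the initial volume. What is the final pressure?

P₁ = nRT₁/V₁ = 5.40×8.314×264/17.9 = 662 kPa.
Isothermal: T stays 264 K; PV = const ⇒ V₂ = 111 L, P₂ = 107 kPa.

107 kPa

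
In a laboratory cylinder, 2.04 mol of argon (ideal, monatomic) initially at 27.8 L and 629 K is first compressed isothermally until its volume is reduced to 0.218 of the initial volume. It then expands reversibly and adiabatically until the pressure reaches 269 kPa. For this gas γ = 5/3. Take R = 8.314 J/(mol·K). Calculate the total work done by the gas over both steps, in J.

P₁ = nRT₁/V₁ = 2.04×8.314×629/27.8 = 384 kPa.
Step 1 — Isothermal: T stays 629 K; PV = const ⇒ V₂ = 6.06 L, P₂ = 1760 kPa.
ΔU = 0 (ideal gas, T constant).
W = nRT ln(V₂/V₁) = 2.04×8.314×629×ln(0.218) = -16300 J.
Q = ΔU + W = -16300 J.
State after step 1: P = 1760 kPa, V = 6.06 L, T = 629 K.
Step 2 — Adiabatic: T₂/T₁ = (P₂/P₁)^((γ−1)/γ) ⇒ T₂ = 629×(0.153)^0.400 = 297 K; V₂ = 18.7 L.
ΔU = nCvΔT = 2.04×12.5×(297−629) = -8450 J.
Q = 0 for an adiabatic process, so W = −ΔU = 8450 J.
Net over both steps: W = -7800 J, Q = -16300 J, ΔU = -8450 J.

-7800 J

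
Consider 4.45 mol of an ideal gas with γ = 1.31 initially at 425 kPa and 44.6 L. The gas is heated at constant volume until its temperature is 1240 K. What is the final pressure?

T₁ = P₁V₁/(nR) = 425×44.6/(4.45×8.314) = 512 K.
Isochoric: V stays 44.6 L; P/T = const ⇒ T₂ = 1240 K, P₂ = 1030 kPa.

1030 kPa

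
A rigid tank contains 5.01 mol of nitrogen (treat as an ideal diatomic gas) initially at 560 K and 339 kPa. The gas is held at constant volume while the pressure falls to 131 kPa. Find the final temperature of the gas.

216 K

V₁ = nRT₁/P₁ = 5.01×8.314×560/339 = 68.8 L.
Isochoric: V stays 68.8 L; P/T = const ⇒ T₂ = 216 K, P₂ = 131 kPa.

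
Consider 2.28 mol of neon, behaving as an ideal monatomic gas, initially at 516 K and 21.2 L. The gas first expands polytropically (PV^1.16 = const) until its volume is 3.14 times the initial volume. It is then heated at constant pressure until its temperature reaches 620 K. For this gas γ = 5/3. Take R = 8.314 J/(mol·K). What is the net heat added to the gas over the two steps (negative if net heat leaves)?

P₁ = nRT₁/V₁ = 2.28×8.314×516/21.2 = 461 kPa.
Step 1 — Polytropic n=1.16: T₂ = T₁(V₁/V₂)^(n−1) = 516×(0.318)^0.16 = 430 K; P₂ = P₁(V₁/V₂)^n = 122 kPa.
W = (P₁V₁−P₂V₂)/(n−1) = (461×21.2−122×66.6)/0.16 = 10200 J.
ΔU = nCvΔT = 2.28×12.5×(430−516) = -2450 J.
Q = ΔU + W = 7770 J.
State after step 1: P = 122 kPa, V = 66.6 L, T = 430 K.
Step 2 — Isobaric: P stays 122 kPa; V/T = const ⇒ T₂ = 620 K, V₂ = 96.1 L.
W = PΔV = 122×(96.1−66.6) kPa·L = 3610 J.
ΔU = nCvΔT = 2.28×12.5×(620−430) = 5410 J.
Q = ΔU + W = nCpΔT = 9020 J.
Net over both steps: W = 13800 J, Q = 16800 J, ΔU = 2960 J.

16800 J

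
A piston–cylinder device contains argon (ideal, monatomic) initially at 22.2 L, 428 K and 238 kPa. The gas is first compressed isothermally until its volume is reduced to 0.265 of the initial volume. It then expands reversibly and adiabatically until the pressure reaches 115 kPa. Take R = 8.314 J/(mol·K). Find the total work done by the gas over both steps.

-2570 J

n = P₁V₁/(RT₁) = 238×22.2/(8.314×428) = 1.48 mol.
Step 1 — Isothermal: T stays 428 K; PV = const ⇒ V₂ = 5.88 L, P₂ = 898 kPa.
ΔU = 0 (ideal gas, T constant).
W = nRT ln(V₂/V₁) = 1.48×8.314×428×ln(0.265) = -7020 J.
Q = ΔU + W = -7020 J.
State after step 1: P = 898 kPa, V = 5.88 L, T = 428 K.
Step 2 — Adiabatic: T₂/T₁ = (P₂/P₁)^((γ−1)/γ) ⇒ T₂ = 428×(0.128)^0.400 = 188 K; V₂ = 20.2 L.
ΔU = nCvΔT = 1.48×12.5×(188−428) = -4440 J.
Q = 0 for an adiabatic process, so W = −ΔU = 4440 J.
Net over both steps: W = -2570 J, Q = -7020 J, ΔU = -4440 J.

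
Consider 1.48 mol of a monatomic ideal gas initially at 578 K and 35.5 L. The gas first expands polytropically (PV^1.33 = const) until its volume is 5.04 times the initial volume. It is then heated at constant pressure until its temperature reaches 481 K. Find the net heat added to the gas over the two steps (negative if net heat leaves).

P₁ = nRT₁/V₁ = 1.48×8.314×578/35.5 = 200 kPa.
Step 1 — Polytropic n=1.33: T₂ = T₁(V₁/V₂)^(n−1) = 578×(0.198)^0.33 = 339 K; P₂ = P₁(V₁/V₂)^n = 23.3 kPa.
W = (P₁V₁−P₂V₂)/(n−1) = (200×35.5−23.3×179)/0.33 = 8910 J.
ΔU = nCvΔT = 1.48×12.5×(339−578) = -4410 J.
Q = ΔU + W = 4500 J.
State after step 1: P = 23.3 kPa, V = 179 L, T = 339 K.
Step 2 — Isobaric: P stays 23.3 kPa; V/T = const ⇒ T₂ = 481 K, V₂ = 254 L.
W = PΔV = 23.3×(254−179) kPa·L = 1750 J.
ΔU = nCvΔT = 1.48×12.5×(481−339) = 2620 J.
Q = ΔU + W = nCpΔT = 4370 J.
Net over both steps: W = 10700 J, Q = 8870 J, ΔU = -1790 J.

8870 J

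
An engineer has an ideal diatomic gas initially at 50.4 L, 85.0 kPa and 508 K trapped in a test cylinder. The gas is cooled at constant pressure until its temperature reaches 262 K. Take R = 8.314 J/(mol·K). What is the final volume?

26.0 L

Isobaric: P stays 85.0 kPa; V/T = const ⇒ T₂ = 262 K, V₂ = 26.0 L.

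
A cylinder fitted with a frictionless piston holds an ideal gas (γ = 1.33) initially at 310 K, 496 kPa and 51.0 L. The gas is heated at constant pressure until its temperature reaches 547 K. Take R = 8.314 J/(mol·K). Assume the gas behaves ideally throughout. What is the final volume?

Isobaric: P stays 496 kPa; V/T = const ⇒ T₂ = 547 K, V₂ = 90.0 L.

90.0 L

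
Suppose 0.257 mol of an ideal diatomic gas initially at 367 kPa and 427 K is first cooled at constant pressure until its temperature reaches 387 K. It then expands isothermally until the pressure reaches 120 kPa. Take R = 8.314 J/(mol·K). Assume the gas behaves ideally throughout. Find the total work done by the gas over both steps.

839 J

V₁ = nRT₁/P₁ = 0.257×8.314×427/367 = 2.49 L.
Step 1 — Isobaric: P stays 367 kPa; V/T = const ⇒ T₂ = 387 K, V₂ = 2.25 L.
W = PΔV = 367×(2.25−2.49) kPa·L = -85.5 J.
ΔU = nCvΔT = 0.257×20.8×(387−427) = -214 J.
Q = ΔU + W = nCpΔT = -299 J.
State after step 1: P = 367 kPa, V = 2.25 L, T = 387 K.
Step 2 — Isothermal: T stays 387 K; PV = const ⇒ V₂ = 6.89 L, P₂ = 120 kPa.
ΔU = 0 (ideal gas, T constant).
W = nRT ln(V₂/V₁) = 0.257×8.314×387×ln(3.06) = 924 J.
Q = ΔU + W = 924 J.
Net over both steps: W = 839 J, Q = 625 J, ΔU = -214 J.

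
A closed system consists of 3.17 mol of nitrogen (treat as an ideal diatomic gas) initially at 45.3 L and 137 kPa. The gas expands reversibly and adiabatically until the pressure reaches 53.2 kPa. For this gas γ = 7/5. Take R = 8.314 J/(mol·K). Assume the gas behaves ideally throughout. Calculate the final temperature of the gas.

T₁ = P₁V₁/(nR) = 137×45.3/(3.17×8.314) = 235 K.
Adiabatic: T₂/T₁ = (P₂/P₁)^((γ−1)/γ) ⇒ T₂ = 235×(0.388)^0.286 = 180 K; V₂ = 89.0 L.

180 K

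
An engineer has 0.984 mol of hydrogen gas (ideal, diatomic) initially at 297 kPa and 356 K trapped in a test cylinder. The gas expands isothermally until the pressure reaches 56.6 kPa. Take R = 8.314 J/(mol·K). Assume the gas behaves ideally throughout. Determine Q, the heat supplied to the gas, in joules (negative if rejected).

4830 J

V₁ = nRT₁/P₁ = 0.984×8.314×356/297 = 9.81 L.
Isothermal: T stays 356 K; PV = const ⇒ V₂ = 51.5 L, P₂ = 56.6 kPa.
ΔU = 0 (ideal gas, T constant).
W = nRT ln(V₂/V₁) = 0.984×8.314×356×ln(5.25) = 4830 J.
Q = ΔU + W = 4830 J.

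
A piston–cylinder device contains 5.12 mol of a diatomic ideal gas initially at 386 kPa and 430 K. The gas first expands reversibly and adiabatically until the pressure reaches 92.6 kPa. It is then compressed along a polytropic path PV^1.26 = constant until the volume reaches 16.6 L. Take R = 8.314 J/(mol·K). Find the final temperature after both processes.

V₁ = nRT₁/P₁ = 5.12×8.314×430/386 = 47.4 L.
Step 1 — Adiabatic: T₂/T₁ = (P₂/P₁)^((γ−1)/γ) ⇒ T₂ = 430×(0.240)^0.286 = 286 K; V₂ = 131 L.
ΔU = nCvΔT = 5.12×20.8×(286−430) = -15300 J.
Q = 0 for an adiabatic process, so W = −ΔU = 15300 J.
State after step 1: P = 92.6 kPa, V = 131 L, T = 286 K.
Step 2 — Polytropic n=1.26: T₂ = T₁(V₁/V₂)^(n−1) = 286×(7.92)^0.26 = 490 K; P₂ = P₁(V₁/V₂)^n = 1260 kPa.
W = (P₁V₁−P₂V₂)/(n−1) = (92.6×131−1260×16.6)/0.26 = -33400 J.
ΔU = nCvΔT = 5.12×20.8×(490−286) = 21700 J.
Q = ΔU + W = -11700 J.
Net over both steps: W = -18000 J, Q = -11700 J, ΔU = 6360 J.

490 K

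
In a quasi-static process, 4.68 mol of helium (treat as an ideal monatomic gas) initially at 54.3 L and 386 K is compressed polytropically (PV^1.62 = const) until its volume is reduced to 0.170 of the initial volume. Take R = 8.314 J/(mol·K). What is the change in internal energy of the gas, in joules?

45100 J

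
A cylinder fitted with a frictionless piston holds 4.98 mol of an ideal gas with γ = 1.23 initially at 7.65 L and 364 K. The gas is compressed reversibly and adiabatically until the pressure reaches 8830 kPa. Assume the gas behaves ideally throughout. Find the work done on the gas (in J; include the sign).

21200 J

P₁ = nRT₁/V₁ = 4.98×8.314×364/7.65 = 1970 kPa.
Adiabatic: T₂/T₁ = (P₂/P₁)^((γ−1)/γ) ⇒ T₂ = 364×(4.48)^0.187 = 482 K; V₂ = 2.26 L.
ΔU = nCvΔT = 4.98×36.1×(482−364) = 21200 J.
Q = 0 for an adiabatic process, so W = −ΔU = -21200 J.
Work done on the gas = −W_by = 21200 J.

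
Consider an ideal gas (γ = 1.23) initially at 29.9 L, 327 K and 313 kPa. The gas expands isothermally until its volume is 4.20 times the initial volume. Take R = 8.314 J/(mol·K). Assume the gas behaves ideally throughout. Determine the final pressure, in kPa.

Isothermal: T stays 327 K; PV = const ⇒ V₂ = 126 L, P₂ = 74.5 kPa.

74.5 kPa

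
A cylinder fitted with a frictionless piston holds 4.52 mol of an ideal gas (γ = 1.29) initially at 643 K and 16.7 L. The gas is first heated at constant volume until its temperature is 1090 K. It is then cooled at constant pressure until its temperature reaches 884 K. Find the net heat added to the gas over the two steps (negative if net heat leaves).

23500 J

P₁ = nRT₁/V₁ = 4.52×8.314×643/16.7 = 1450 kPa.
Step 1 — Isochoric: V stays 16.7 L; P/T = const ⇒ T₂ = 1090 K, P₂ = 2450 kPa.
W = 0 (no volume change).
ΔU = nCvΔT = 4.52×28.7×(1090−643) = 57900 J.
Q = ΔU = 57900 J.
State after step 1: P = 2450 kPa, V = 16.7 L, T = 1090 K.
Step 2 — Isobaric: P stays 2450 kPa; V/T = const ⇒ T₂ = 884 K, V₂ = 13.5 L.
W = PΔV = 2450×(13.5−16.7) kPa·L = -7740 J.
ΔU = nCvΔT = 4.52×28.7×(884−1090) = -26700 J.
Q = ΔU + W = nCpΔT = -34400 J.
Net over both steps: W = -7740 J, Q = 23500 J, ΔU = 31200 J.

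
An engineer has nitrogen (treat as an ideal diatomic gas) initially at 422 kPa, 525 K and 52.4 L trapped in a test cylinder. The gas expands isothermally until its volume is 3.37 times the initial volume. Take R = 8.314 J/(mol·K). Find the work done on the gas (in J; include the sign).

n = P₁V₁/(RT₁) = 422×52.4/(8.314×525) = 5.07 mol.
Isothermal: T stays 525 K; PV = const ⇒ V₂ = 177 L, P₂ = 125 kPa.
W = nRT ln(V₂/V₁) = 5.07×8.314×525×ln(3.37) = 26900 J.
Work done on the gas = −W_by = -26900 J.

-26900 J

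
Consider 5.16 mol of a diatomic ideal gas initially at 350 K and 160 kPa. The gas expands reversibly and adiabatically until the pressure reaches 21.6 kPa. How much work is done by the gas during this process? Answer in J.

V₁ = nRT₁/P₁ = 5.16×8.314×350/160 = 93.8 L.
Adiabatic: T₂/T₁ = (P₂/P₁)^((γ−1)/γ) ⇒ T₂ = 350×(0.135)^0.286 = 198 K; V₂ = 392 L.
ΔU = nCvΔT = 5.16×20.8×(198−350) = -16400 J.
Q = 0 for an adiabatic process, so W = −ΔU = 16400 J.

16400 J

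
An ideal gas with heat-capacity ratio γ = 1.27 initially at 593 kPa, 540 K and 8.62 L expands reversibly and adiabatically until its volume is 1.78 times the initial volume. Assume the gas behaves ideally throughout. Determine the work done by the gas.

2730 J

n = P₁V₁/(RT₁) = 593×8.62/(8.314×540) = 1.14 mol.
Adiabatic: TV^(γ−1) = const ⇒ T₂ = 540×(0.562)^0.270 = 462 K; PV^γ = const ⇒ P₂ = 285 kPa.
ΔU = nCvΔT = 1.14×30.8×(462−540) = -2730 J.
Q = 0 for an adiabatic process, so W = −ΔU = 2730 J.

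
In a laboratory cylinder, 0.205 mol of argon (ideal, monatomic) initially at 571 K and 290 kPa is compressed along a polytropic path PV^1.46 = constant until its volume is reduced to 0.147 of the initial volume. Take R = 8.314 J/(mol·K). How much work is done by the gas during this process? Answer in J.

-3000 J

V₁ = nRT₁/P₁ = 0.205×8.314×571/290 = 3.36 L.
Polytropic n=1.46: T₂ = T₁(V₁/V₂)^(n−1) = 571×(6.80)^0.46 = 1380 K; P₂ = P₁(V₁/V₂)^n = 4770 kPa.
W = (P₁V₁−P₂V₂)/(n−1) = (290×3.36−4770×0.493)/0.46 = -3000 J.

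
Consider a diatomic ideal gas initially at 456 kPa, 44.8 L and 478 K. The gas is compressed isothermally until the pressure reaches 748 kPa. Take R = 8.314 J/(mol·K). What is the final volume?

Isothermal: T stays 478 K; PV = const ⇒ V₂ = 27.3 L, P₂ = 748 kPa.

27.3 L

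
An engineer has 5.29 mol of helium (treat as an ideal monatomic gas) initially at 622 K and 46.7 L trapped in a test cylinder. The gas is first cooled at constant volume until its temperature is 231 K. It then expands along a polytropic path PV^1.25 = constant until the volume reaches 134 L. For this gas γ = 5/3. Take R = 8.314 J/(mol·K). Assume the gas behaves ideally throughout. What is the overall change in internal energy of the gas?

-29300 J

P₁ = nRT₁/V₁ = 5.29×8.314×622/46.7 = 586 kPa.
Step 1 — Isochoric: V stays 46.7 L; P/T = const ⇒ T₂ = 231 K, P₂ = 218 kPa.
W = 0 (no volume change).
ΔU = nCvΔT = 5.29×12.5×(231−622) = -25800 J.
Q = ΔU = -25800 J.
State after step 1: P = 218 kPa, V = 46.7 L, T = 231 K.
Step 2 — Polytropic n=1.25: T₂ = T₁(V₁/V₂)^(n−1) = 231×(0.349)^0.25 = 177 K; P₂ = P₁(V₁/V₂)^n = 58.3 kPa.
W = (P₁V₁−P₂V₂)/(n−1) = (218×46.7−58.3×134)/0.25 = 9410 J.
ΔU = nCvΔT = 5.29×12.5×(177−231) = -3530 J.
Q = ΔU + W = 5880 J.
Net over both steps: W = 9410 J, Q = -19900 J, ΔU = -29300 J.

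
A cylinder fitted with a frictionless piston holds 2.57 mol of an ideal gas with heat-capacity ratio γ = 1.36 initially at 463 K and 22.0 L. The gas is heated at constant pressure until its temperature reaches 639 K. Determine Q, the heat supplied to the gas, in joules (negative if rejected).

14200 J

P₁ = nRT₁/V₁ = 2.57×8.314×463/22.0 = 450 kPa.
Isobaric: P stays 450 kPa; V/T = const ⇒ T₂ = 639 K, V₂ = 30.4 L.
W = PΔV = 450×(30.4−22.0) kPa·L = 3760 J.
ΔU = nCvΔT = 2.57×23.1×(639−463) = 10400 J.
Q = ΔU + W = nCpΔT = 14200 J.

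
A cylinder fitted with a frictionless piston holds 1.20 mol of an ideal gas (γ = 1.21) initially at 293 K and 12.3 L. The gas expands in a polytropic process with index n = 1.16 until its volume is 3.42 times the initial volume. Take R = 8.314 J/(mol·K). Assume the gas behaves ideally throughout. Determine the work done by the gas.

3260 J

P₁ = nRT₁/V₁ = 1.20×8.314×293/12.3 = 238 kPa.
Polytropic n=1.16: T₂ = T₁(V₁/V₂)^(n−1) = 293×(0.292)^0.16 = 241 K; P₂ = P₁(V₁/V₂)^n = 57.1 kPa.
W = (P₁V₁−P₂V₂)/(n−1) = (238×12.3−57.1×42.1)/0.16 = 3260 J.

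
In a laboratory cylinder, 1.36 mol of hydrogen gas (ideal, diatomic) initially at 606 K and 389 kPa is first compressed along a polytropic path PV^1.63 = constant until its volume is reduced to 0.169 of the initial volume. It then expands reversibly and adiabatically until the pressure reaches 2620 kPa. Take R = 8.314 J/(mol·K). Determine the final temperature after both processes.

V₁ = nRT₁/P₁ = 1.36×8.314×606/389 = 17.6 L.
Step 1 — Polytropic n=1.63: T₂ = T₁(V₁/V₂)^(n−1) = 606×(5.92)^0.63 = 1860 K; P₂ = P₁(V₁/V₂)^n = 7050 kPa.
W = (P₁V₁−P₂V₂)/(n−1) = (389×17.6−7050×2.98)/0.63 = -22500 J.
ΔU = nCvΔT = 1.36×20.8×(1860−606) = 35400 J.
Q = ΔU + W = 12900 J.
State after step 1: P = 7050 kPa, V = 2.98 L, T = 1860 K.
Step 2 — Adiabatic: T₂/T₁ = (P₂/P₁)^((γ−1)/γ) ⇒ T₂ = 1860×(0.371)^0.286 = 1400 K; V₂ = 6.04 L.
ΔU = nCvΔT = 1.36×20.8×(1400−1860) = -12900 J.
Q = 0 for an adiabatic process, so W = −ΔU = 12900 J.
Net over both steps: W = -9520 J, Q = 12900 J, ΔU = 22400 J.

1400 K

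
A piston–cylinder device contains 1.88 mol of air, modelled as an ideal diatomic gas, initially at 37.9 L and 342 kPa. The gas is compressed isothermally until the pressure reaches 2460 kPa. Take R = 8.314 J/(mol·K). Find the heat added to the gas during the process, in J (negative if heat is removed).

T₁ = P₁V₁/(nR) = 342×37.9/(1.88×8.314) = 829 K.
Isothermal: T stays 829 K; PV = const ⇒ V₂ = 5.27 L, P₂ = 2460 kPa.
ΔU = 0 (ideal gas, T constant).
W = nRT ln(V₂/V₁) = 1.88×8.314×829×ln(0.139) = -25600 J.
Q = ΔU + W = -25600 J.

-25600 J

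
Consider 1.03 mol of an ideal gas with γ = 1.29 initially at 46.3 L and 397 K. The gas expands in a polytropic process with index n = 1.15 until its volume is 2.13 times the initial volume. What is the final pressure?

30.8 kPa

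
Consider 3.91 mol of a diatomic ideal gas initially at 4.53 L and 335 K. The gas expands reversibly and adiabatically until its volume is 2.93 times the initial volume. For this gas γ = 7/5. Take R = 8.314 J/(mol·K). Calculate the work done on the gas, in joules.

P₁ = nRT₁/V₁ = 3.91×8.314×335/4.53 = 2400 kPa.
Adiabatic: TV^(γ−1) = const ⇒ T₂ = 335×(0.341)^0.400 = 218 K; PV^γ = const ⇒ P₂ = 534 kPa.
ΔU = nCvΔT = 3.91×20.8×(218−335) = -9510 J.
Q = 0 for an adiabatic process, so W = −ΔU = 9510 J.
Work done on the gas = −W_by = -9510 J.

-9510 J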